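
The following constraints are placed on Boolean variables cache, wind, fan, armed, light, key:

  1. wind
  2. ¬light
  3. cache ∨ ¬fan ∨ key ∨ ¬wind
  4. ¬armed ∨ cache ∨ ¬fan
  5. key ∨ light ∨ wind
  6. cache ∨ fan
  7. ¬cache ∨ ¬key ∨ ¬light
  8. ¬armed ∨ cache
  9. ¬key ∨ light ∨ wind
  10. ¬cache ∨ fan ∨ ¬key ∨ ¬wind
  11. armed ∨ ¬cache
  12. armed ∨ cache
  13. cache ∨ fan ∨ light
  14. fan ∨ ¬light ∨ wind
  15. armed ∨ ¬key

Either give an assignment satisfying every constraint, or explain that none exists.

Unit clause (wind) forces wind = True.
Unit clause (¬light) forces light = False.
Try cache = False:
  (cache ∨ fan) forces fan = True.
  (cache ∨ ¬fan ∨ key ∨ ¬wind) forces key = True.
  (¬armed ∨ cache ∨ ¬fan) forces armed = False.
  clause (armed ∨ cache) is falsified — backtrack.
So cache = True.
  then (armed ∨ ¬cache) forces armed = True.
Set fan = True.
Set key = False.
All clauses satisfied.

cache = True, wind = True, fan = True, armed = True, light = False, key = False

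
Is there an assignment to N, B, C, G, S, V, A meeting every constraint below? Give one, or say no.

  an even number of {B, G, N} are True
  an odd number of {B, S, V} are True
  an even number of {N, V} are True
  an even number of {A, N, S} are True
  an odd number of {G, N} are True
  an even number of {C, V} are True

N: False; B: True; C: False; G: True; S: False; V: False; A: False

{B, G, N}: 2 true → even ✓
{B, S, V}: 1 true → odd ✓
{N, V}: 0 true → even ✓
{A, N, S}: 0 true → even ✓
{G, N}: 1 true → odd ✓
{C, V}: 0 true → even ✓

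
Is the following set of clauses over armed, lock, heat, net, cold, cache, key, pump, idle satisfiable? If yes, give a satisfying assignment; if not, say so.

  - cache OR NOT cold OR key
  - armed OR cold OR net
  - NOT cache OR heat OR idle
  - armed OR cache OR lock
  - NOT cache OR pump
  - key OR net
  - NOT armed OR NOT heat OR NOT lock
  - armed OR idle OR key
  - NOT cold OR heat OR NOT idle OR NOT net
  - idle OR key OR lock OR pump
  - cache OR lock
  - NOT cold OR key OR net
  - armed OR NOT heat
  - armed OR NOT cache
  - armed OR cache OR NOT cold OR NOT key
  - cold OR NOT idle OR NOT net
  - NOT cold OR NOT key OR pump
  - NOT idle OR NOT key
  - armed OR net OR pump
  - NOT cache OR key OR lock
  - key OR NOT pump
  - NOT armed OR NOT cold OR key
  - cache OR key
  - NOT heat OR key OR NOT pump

armed = True, lock = True, heat = False, net = False, cold = True, cache = False, key = True, pump = True, idle = False

Set armed = True.
Set lock = True.
  then (NOT armed OR NOT heat OR NOT lock) forces heat = False.
Set net = False.
  then (key OR net) forces key = True.
  then (NOT idle OR NOT key) forces idle = False.
  then (NOT cache OR heat OR idle) forces cache = False.
Set cold = True.
  then (NOT cold OR NOT key OR pump) forces pump = True.
All clauses satisfied.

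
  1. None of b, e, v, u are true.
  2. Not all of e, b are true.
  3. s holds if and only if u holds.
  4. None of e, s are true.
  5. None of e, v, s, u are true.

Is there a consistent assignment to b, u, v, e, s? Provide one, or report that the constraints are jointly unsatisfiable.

b = False, u = False, v = False, e = False, s = False

  (1) {b, e, v, u}: 0 true — none ✓
  (2) {e, b}: 0/2 true — not all ✓
  (3) s=F, u=F — same ✓
  (4) {e, s}: 0 true — none ✓
  (5) {e, v, s, u}: 0 true — none ✓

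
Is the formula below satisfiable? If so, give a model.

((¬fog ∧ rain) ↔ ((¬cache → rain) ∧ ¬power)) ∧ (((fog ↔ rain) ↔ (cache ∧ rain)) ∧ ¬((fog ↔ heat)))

fog=T, cache=F, heat=F, power=F, rain=F

  (¬fog ∧ rain) ↔ ((¬cache → rain) ∧ ¬power) = True
    ¬fog ∧ rain = False
      ¬fog = False
    (¬cache → rain) ∧ ¬power = False
      ¬cache → rain = False
        ¬cache = True
      ¬power = True
  ((fog ↔ rain) ↔ (cache ∧ rain)) ∧ ¬((fog ↔ heat)) = True
    (fog ↔ rain) ↔ (cache ∧ rain) = True
      fog ↔ rain = False
      cache ∧ rain = False
    ¬((fog ↔ heat)) = True
      fog ↔ heat = False
Both conjuncts True, so the formula holds.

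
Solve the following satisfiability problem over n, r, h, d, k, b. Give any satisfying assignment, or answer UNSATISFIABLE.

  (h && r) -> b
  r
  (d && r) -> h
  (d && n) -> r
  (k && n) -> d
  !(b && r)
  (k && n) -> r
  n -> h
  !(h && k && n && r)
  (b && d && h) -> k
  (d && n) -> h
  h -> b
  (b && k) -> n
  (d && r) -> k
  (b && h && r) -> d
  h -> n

Unit clause (r) forces r = True.
In (!b || !r) only !b is left, so b = False.
In (b || !h || !r) only !h is left, so h = False.
In (h || !n) only !n is left, so n = False.
In (!d || h || !r) only !d is left, so d = False.
Set k = False.
All clauses satisfied.

n: False; r: True; h: False; d: False; k: False; b: False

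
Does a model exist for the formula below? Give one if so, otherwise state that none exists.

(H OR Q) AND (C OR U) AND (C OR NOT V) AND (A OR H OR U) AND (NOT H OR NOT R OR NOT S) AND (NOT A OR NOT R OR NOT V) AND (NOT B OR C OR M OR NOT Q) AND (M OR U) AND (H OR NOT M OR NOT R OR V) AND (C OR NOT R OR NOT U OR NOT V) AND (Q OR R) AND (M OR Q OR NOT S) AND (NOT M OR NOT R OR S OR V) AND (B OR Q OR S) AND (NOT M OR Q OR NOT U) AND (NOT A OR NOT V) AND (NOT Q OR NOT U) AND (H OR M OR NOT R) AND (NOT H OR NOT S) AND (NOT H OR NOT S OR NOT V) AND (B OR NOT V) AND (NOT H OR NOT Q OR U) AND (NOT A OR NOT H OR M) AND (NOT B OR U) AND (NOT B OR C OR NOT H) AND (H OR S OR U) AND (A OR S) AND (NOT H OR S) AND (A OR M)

M = True; V = False; B = False; U = False; Q = True; H = False; A = True; S = True; C = True; R = False

Set M = True.
Set V = False.
Set B = False.
Set U = False.
  then (C OR U) forces C = True.
Try Q = False:
  (H OR Q) forces H = True.
  (Q OR R) forces R = True.
  (NOT H OR NOT R OR NOT S) forces S = False.
  clause (NOT M OR NOT R OR S OR V) is falsified — backtrack.
So Q = True.
  then (NOT H OR NOT Q OR U) forces H = False.
  then (H OR S OR U) forces S = True.
  then (A OR H OR U) forces A = True.
  then (H OR NOT M OR NOT R OR V) forces R = False.
All clauses satisfied.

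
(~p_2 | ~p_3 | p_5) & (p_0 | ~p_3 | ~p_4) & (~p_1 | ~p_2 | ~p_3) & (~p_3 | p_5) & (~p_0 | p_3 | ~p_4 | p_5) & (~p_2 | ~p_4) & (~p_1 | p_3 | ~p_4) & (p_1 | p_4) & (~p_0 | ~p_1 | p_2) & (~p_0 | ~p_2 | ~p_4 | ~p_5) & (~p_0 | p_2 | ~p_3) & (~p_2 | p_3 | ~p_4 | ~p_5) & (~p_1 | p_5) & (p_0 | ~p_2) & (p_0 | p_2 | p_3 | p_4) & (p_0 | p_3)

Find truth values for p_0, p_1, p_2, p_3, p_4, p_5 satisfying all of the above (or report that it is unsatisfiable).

Set p_0 = True.
Set p_1 = True.
  then (~p_0 | ~p_1 | p_2) forces p_2 = True.
  then (~p_1 | p_5) forces p_5 = True.
  then (~p_1 | ~p_2 | ~p_3) forces p_3 = False.
  then (~p_2 | ~p_4) forces p_4 = False.
All clauses satisfied.

p_0=T, p_1=T, p_2=T, p_3=F, p_4=F, p_5=T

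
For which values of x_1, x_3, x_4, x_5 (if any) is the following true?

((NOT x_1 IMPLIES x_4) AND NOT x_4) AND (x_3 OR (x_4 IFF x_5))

x_1=T; x_3=T; x_4=F; x_5=T

  (NOT x_1 IMPLIES x_4) AND NOT x_4 = True
    NOT x_1 IMPLIES x_4 = True
      NOT x_1 = False
    NOT x_4 = True
  x_3 OR (x_4 IFF x_5) = True
    x_4 IFF x_5 = False
Both conjuncts True, so the formula holds.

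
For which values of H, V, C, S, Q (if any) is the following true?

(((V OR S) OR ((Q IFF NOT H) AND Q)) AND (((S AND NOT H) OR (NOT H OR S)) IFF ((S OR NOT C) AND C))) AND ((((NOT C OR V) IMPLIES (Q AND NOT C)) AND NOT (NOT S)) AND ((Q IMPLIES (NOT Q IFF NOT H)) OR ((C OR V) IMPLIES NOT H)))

H = False; V = False; C = True; S = True; Q = False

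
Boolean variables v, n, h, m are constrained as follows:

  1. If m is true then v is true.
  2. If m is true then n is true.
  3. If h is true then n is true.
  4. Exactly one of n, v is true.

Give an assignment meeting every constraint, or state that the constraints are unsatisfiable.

v = False, n = True, h = False, m = False

  (1) m=F ⇒ v: vacuous ✓
  (2) m=F ⇒ n: vacuous ✓
  (3) h=F ⇒ n: vacuous ✓
  (4) {n, v}: 1 true — exactly one ✓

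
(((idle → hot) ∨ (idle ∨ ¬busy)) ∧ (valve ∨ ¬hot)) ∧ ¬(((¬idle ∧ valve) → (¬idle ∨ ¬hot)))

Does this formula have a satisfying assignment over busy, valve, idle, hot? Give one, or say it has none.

Unsatisfiable

The conjunct ¬(((¬idle ∧ valve) → (¬idle ∨ ¬hot))) is unsatisfiable on its own:
  valve=F, idle=F, hot=F: evaluates to False.
  valve=F, idle=F, hot=T: evaluates to False.
  valve=F, idle=T, hot=F: evaluates to False.
  valve=F, idle=T, hot=T: evaluates to False.
  valve=T, idle=F, hot=F: evaluates to False.
  valve=T, idle=F, hot=T: evaluates to False.
  valve=T, idle=T, hot=F: evaluates to False.
  valve=T, idle=T, hot=T: evaluates to False.
So the whole conjunction is unsatisfiable.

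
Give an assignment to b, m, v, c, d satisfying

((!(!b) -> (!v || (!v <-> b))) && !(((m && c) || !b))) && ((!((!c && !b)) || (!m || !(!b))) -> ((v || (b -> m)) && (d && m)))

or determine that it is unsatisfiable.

b = True, m = True, v = False, c = False, d = True

  (!(!b) -> (!v || (!v <-> b))) && !(((m && c) || !b)) = True
    !(!b) -> (!v || (!v <-> b)) = True
      !(!b) = True
        !b = False
      !v || (!v <-> b) = True
        !v = True
        !v <-> b = True
          !v = True
    !(((m && c) || !b)) = True
      (m && c) || !b = False
        m && c = False
        !b = False
  (!((!c && !b)) || (!m || !(!b))) -> ((v || (b -> m)) && (d && m)) = True
    !((!c && !b)) || (!m || !(!b)) = True
      !((!c && !b)) = True
        !c && !b = False
          !c = True
          !b = False
      !m || !(!b) = True
        !m = False
        !(!b) = True
          !b = False
    (v || (b -> m)) && (d && m) = True
      v || (b -> m) = True
        b -> m = True
      d && m = True
Both conjuncts True, so the formula holds.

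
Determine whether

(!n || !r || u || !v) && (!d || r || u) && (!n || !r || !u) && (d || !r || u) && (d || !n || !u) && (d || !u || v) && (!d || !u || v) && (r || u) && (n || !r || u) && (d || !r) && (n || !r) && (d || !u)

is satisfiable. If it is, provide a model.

d: True, n: False, u: True, v: True, r: False

Try d = False:
  (d || !r) forces r = False.
  (r || u) forces u = True.
  clause (d || !u) is falsified — backtrack.
So d = True.
Set n = False.
  then (n || !r) forces r = False.
  then (!d || r || u) forces u = True.
  then (!d || !u || v) forces v = True.
All clauses satisfied.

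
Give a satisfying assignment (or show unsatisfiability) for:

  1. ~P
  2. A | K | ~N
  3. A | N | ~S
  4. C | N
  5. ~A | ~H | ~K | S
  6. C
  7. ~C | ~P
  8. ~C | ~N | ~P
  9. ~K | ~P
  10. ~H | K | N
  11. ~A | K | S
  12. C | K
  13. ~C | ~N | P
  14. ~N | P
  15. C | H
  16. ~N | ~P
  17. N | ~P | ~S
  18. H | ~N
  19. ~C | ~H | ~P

A = True; P = False; C = True; S = True; H = True; N = False; K = True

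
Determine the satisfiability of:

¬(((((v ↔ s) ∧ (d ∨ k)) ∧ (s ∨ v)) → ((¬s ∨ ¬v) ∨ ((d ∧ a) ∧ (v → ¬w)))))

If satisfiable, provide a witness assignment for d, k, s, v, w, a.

d = True, k = True, s = True, v = True, w = False, a = False

  ¬(((((v ↔ s) ∧ (d ∨ k)) ∧ (s ∨ v)) → ((¬s ∨ ¬v) ∨ ((d ∧ a) ∧ (v → ¬w))))) = True
    (((v ↔ s) ∧ (d ∨ k)) ∧ (s ∨ v)) → ((¬s ∨ ¬v) ∨ ((d ∧ a) ∧ (v → ¬w))) = False
      ((v ↔ s) ∧ (d ∨ k)) ∧ (s ∨ v) = True
        (v ↔ s) ∧ (d ∨ k) = True
          v ↔ s = True
          d ∨ k = True
        s ∨ v = True
      (¬s ∨ ¬v) ∨ ((d ∧ a) ∧ (v → ¬w)) = False
        ¬s ∨ ¬v = False
          ¬s = False
          ¬v = False
        (d ∧ a) ∧ (v → ¬w) = False
          d ∧ a = False
          v → ¬w = True
            ¬w = True
The formula evaluates to True.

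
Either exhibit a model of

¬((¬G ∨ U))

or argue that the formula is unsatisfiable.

G: True, U: False

  ¬((¬G ∨ U)) = True
    ¬G ∨ U = False
      ¬G = False
The formula evaluates to True.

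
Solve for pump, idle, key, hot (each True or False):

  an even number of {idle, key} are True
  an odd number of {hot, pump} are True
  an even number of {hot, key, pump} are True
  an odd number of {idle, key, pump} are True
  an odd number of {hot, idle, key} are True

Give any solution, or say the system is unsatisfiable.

Adding constraints 2, 4, 5 mod 2: every variable appears an even number of times on the left, so the left side is 0.
But the right sides sum to 1 (mod 2). 0 ≠ 1 — the system is inconsistent.

Unsatisfiable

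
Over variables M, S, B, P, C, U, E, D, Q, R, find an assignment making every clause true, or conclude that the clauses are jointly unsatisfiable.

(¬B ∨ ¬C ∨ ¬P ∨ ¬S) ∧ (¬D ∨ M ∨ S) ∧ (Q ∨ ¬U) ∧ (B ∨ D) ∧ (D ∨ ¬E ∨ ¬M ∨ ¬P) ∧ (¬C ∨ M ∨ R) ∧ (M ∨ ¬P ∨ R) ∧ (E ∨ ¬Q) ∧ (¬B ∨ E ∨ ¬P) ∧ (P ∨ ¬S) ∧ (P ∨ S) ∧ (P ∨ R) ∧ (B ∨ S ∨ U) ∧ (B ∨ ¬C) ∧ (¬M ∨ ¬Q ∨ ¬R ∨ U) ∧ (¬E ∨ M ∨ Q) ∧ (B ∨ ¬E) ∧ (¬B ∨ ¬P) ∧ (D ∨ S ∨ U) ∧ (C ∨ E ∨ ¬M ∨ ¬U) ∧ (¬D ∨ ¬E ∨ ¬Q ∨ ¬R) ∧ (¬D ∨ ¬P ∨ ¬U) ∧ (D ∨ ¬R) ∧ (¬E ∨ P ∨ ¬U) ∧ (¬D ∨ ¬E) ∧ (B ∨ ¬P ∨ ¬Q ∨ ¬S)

Set M = False.
Try S = False:
  (¬D ∨ M ∨ S) forces D = False.
  (B ∨ D) forces B = True.
  (P ∨ S) forces P = True.
  clause (¬B ∨ ¬P) is falsified — backtrack.
So S = True.
  then (P ∨ ¬S) forces P = True.
  then (¬B ∨ ¬P) forces B = False.
  then (B ∨ ¬P ∨ ¬Q ∨ ¬S) forces Q = False.
  then (Q ∨ ¬U) forces U = False.
  then (B ∨ D) forces D = True.
  then (M ∨ ¬P ∨ R) forces R = True.
  then (B ∨ ¬C) forces C = False.
  then (¬E ∨ M ∨ Q) forces E = False.
All clauses satisfied.

M=F; S=T; B=F; P=T; C=F; U=F; E=F; D=T; Q=F; R=T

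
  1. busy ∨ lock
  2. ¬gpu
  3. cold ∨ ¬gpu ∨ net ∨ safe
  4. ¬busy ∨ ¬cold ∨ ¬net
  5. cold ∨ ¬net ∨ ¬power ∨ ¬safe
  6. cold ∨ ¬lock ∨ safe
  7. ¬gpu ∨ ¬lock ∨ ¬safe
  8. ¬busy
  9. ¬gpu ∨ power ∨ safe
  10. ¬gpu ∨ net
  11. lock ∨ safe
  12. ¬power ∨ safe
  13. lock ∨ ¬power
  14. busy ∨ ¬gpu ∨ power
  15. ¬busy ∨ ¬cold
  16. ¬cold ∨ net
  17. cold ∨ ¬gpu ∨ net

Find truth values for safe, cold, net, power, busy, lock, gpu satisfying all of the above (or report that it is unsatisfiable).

Unit clause (¬gpu) forces gpu = False.
Unit clause (¬busy) forces busy = False.
In (busy ∨ lock) only lock is left, so lock = True.
Set safe = True.
Set cold = False.
Set net = True.
  then (cold ∨ ¬net ∨ ¬power ∨ ¬safe) forces power = False.
All clauses satisfied.

safe: True, cold: False, net: True, power: False, busy: False, lock: True, gpu: False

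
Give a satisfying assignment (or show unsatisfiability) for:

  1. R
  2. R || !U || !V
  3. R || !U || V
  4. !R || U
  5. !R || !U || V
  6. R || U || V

R: True, U: True, V: True

Unit clause (R) forces R = True.
In (!R || U) only U is left, so U = True.
In (!R || !U || V) only V is left, so V = True.
Check each clause:
  (R): R holds.
  (R || !U || !V): R holds.
  (R || !U || V): R holds.
  (!R || U): U holds.
  (!R || !U || V): V holds.
  (R || U || V): R holds.
All clauses satisfied.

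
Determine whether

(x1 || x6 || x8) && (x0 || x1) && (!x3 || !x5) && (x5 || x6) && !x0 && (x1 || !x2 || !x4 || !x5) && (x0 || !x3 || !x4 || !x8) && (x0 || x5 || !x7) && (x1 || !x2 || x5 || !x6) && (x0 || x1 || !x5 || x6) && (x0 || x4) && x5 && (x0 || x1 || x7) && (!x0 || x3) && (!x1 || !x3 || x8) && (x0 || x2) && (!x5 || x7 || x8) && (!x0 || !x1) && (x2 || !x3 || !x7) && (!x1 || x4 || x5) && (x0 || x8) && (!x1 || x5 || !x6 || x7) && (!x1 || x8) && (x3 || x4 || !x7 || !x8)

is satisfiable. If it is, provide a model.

x0 = False; x1 = True; x2 = True; x3 = False; x4 = True; x5 = True; x6 = False; x7 = True; x8 = True

Unit clause (!x0) forces x0 = False.
In (x0 || x4) only x4 is left, so x4 = True.
Unit clause (x5) forces x5 = True.
In (x0 || x2) only x2 is left, so x2 = True.
In (x0 || x8) only x8 is left, so x8 = True.
In (x0 || x1) only x1 is left, so x1 = True.
In (!x3 || !x5) only !x3 is left, so x3 = False.
Set x6 = False.
Set x7 = True.
All clauses satisfied.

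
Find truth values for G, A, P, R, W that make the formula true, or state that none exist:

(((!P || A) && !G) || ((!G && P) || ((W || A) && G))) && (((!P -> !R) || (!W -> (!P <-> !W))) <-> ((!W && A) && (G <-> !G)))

Unsatisfiable — no assignment works.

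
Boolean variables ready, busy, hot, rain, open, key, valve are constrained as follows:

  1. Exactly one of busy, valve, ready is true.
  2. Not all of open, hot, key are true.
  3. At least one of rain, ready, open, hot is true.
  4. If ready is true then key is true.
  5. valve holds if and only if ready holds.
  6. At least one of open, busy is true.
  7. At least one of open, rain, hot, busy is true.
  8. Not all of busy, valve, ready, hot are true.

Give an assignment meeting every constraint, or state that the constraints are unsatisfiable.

ready = False, busy = True, hot = True, rain = True, open = False, key = False, valve = False

  (1) {busy, valve, ready}: 1 true — exactly one ✓
  (2) {open, hot, key}: 1/3 true — not all ✓
  (3) {rain, ready, open, hot}: 2 true — at least one ✓
  (4) ready=F ⇒ key: vacuous ✓
  (5) valve=F, ready=F — same ✓
  (6) {open, busy}: 1 true — at least one ✓
  (7) {open, rain, hot, busy}: 3 true — at least one ✓
  (8) {busy, valve, ready, hot}: 2/4 true — not all ✓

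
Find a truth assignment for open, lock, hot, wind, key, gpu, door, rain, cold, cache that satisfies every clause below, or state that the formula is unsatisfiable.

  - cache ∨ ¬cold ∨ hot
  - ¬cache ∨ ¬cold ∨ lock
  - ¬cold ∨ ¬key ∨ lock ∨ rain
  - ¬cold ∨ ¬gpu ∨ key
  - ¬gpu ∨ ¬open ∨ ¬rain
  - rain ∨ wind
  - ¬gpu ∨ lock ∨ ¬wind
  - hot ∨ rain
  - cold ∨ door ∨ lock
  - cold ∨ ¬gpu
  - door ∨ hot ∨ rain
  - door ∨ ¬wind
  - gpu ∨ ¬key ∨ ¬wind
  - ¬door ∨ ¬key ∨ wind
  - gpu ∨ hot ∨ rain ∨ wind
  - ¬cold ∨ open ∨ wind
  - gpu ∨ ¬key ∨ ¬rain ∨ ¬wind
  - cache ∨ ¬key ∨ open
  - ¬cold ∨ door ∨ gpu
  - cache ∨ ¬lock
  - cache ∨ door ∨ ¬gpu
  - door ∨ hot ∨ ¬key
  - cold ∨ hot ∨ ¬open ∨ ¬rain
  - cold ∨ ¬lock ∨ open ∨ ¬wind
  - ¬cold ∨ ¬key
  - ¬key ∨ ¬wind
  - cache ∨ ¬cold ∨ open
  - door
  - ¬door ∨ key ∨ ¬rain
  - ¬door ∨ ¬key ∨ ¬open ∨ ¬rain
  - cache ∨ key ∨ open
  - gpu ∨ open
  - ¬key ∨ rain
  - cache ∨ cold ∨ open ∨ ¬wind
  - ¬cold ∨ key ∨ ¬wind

open = True; lock = False; hot = True; wind = True; key = False; gpu = False; door = True; rain = False; cold = False; cache = True

Unit clause (door) forces door = True.
Try open = False:
  (gpu ∨ open) forces gpu = True.
  (cold ∨ ¬gpu) forces cold = True.
  (¬cold ∨ ¬gpu ∨ key) forces key = True.
  clause (¬cold ∨ ¬key) is falsified — backtrack.
So open = True.
Set lock = False.
Try hot = False:
  (hot ∨ rain) forces rain = True.
  (¬gpu ∨ ¬open ∨ ¬rain) forces gpu = False.
  (cold ∨ hot ∨ ¬open ∨ ¬rain) forces cold = True.
  (cache ∨ ¬cold ∨ hot) forces cache = True.
  clause (¬cache ∨ ¬cold ∨ lock) is falsified — backtrack.
So hot = True.
Set wind = True.
  then (¬gpu ∨ lock ∨ ¬wind) forces gpu = False.
  then (gpu ∨ ¬key ∨ ¬wind) forces key = False.
  then (¬door ∨ key ∨ ¬rain) forces rain = False.
  then (¬cold ∨ key ∨ ¬wind) forces cold = False.
Set cache = True.
All clauses satisfied.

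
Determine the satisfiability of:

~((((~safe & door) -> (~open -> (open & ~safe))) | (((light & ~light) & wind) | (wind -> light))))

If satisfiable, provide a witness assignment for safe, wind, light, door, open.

safe=F, wind=T, light=F, door=T, open=F

  ~((((~safe & door) -> (~open -> (open & ~safe))) | (((light & ~light) & wind) | (wind -> light)))) = True
    ((~safe & door) -> (~open -> (open & ~safe))) | (((light & ~light) & wind) | (wind -> light)) = False
      (~safe & door) -> (~open -> (open & ~safe)) = False
        ~safe & door = True
          ~safe = True
        ~open -> (open & ~safe) = False
          ~open = True
          open & ~safe = False
            ~safe = True
      ((light & ~light) & wind) | (wind -> light) = False
        (light & ~light) & wind = False
          light & ~light = False
            ~light = True
        wind -> light = False
The formula evaluates to True.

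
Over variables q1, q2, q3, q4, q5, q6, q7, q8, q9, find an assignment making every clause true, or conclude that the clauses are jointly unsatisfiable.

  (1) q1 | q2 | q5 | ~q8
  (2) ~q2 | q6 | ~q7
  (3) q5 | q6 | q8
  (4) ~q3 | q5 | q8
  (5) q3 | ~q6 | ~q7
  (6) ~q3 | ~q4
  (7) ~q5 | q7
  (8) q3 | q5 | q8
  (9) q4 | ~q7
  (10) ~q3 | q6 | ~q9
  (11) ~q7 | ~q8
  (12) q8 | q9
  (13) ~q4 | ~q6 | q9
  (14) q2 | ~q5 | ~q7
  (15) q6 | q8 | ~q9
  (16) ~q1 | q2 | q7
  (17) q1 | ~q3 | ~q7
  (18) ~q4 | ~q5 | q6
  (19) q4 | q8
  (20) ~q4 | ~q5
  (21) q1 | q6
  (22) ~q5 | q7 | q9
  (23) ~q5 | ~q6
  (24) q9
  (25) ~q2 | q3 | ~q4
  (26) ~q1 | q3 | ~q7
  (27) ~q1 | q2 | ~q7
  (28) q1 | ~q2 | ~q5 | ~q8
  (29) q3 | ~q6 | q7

q1 = True, q2 = True, q3 = False, q4 = False, q5 = False, q6 = False, q7 = False, q8 = True, q9 = True

Unit clause (q9) forces q9 = True.
Set q1 = True.
Try q2 = False:
  (~q1 | q2 | q7) forces q7 = True.
  clause (~q1 | q2 | ~q7) is falsified — backtrack.
So q2 = True.
Set q3 = False.
  then (~q2 | q3 | ~q4) forces q4 = False.
  then (~q1 | q3 | ~q7) forces q7 = False.
  then (q3 | ~q6 | q7) forces q6 = False.
  then (~q5 | q7) forces q5 = False.
  then (q3 | q5 | q8) forces q8 = True.
All clauses satisfied.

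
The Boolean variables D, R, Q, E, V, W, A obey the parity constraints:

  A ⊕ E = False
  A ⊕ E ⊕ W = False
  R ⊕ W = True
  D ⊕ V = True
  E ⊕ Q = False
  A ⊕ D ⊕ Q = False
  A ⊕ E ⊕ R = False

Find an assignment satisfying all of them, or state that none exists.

Adding constraints 2, 3, 7 mod 2: every variable appears an even number of times on the left, so the left side is 0.
But the right sides sum to 1 (mod 2). 0 ≠ 1 — the system is inconsistent.

The formula is unsatisfiable.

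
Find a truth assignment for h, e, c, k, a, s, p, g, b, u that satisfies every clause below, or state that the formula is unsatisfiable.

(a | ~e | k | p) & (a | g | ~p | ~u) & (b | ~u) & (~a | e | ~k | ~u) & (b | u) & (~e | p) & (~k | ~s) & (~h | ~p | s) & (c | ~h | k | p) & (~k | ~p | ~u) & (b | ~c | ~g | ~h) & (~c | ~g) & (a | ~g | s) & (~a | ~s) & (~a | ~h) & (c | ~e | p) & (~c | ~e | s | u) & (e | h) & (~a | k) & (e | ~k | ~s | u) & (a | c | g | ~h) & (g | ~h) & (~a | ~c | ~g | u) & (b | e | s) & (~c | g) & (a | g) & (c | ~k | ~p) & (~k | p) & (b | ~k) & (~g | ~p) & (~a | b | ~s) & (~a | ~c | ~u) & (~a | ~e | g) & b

Case g = True:
  (~c | ~g) forces c = False.
  (~g | ~p) forces p = False.
  (~e | p) forces e = False.
  (e | h) forces h = True.
  (c | ~h | k | p) forces k = True.
  Clause (~k | p) is falsified — contradiction.
Case g = False:
  (g | ~h) forces h = False.
  (e | h) forces e = True.
  (~e | p) forces p = True.
  (~c | g) forces c = False.
  (a | g) forces a = True.
  Clause (~a | ~e | g) is falsified — contradiction.
Both cases fail, so the formula is unsatisfiable.

Unsatisfiable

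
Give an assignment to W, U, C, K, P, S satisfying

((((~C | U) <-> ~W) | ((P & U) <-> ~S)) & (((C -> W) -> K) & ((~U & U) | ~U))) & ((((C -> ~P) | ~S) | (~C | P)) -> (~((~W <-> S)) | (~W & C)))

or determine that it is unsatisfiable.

W = False; U = False; C = True; K = True; P = True; S = True

  (((~C | U) <-> ~W) | ((P & U) <-> ~S)) & (((C -> W) -> K) & ((~U & U) | ~U)) = True
    ((~C | U) <-> ~W) | ((P & U) <-> ~S) = True
      (~C | U) <-> ~W = False
        ~C | U = False
          ~C = False
        ~W = True
      (P & U) <-> ~S = True
        P & U = False
        ~S = False
    ((C -> W) -> K) & ((~U & U) | ~U) = True
      (C -> W) -> K = True
        C -> W = False
      (~U & U) | ~U = True
        ~U & U = False
          ~U = True
        ~U = True
  (((C -> ~P) | ~S) | (~C | P)) -> (~((~W <-> S)) | (~W & C)) = True
    ((C -> ~P) | ~S) | (~C | P) = True
      (C -> ~P) | ~S = False
        C -> ~P = False
          ~P = False
        ~S = False
      ~C | P = True
        ~C = False
    ~((~W <-> S)) | (~W & C) = True
      ~((~W <-> S)) = False
        ~W <-> S = True
          ~W = True
      ~W & C = True
        ~W = True
Both conjuncts True, so the formula holds.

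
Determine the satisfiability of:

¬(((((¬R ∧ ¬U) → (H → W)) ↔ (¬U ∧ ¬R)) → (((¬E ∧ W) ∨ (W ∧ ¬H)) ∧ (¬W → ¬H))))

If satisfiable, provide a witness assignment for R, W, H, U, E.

R=F, W=F, H=F, U=F, E=F

  ¬(((((¬R ∧ ¬U) → (H → W)) ↔ (¬U ∧ ¬R)) → (((¬E ∧ W) ∨ (W ∧ ¬H)) ∧ (¬W → ¬H)))) = True
    (((¬R ∧ ¬U) → (H → W)) ↔ (¬U ∧ ¬R)) → (((¬E ∧ W) ∨ (W ∧ ¬H)) ∧ (¬W → ¬H)) = False
      ((¬R ∧ ¬U) → (H → W)) ↔ (¬U ∧ ¬R) = True
        (¬R ∧ ¬U) → (H → W) = True
          ¬R ∧ ¬U = True
            ¬R = True
            ¬U = True
          H → W = True
        ¬U ∧ ¬R = True
          ¬U = True
          ¬R = True
      ((¬E ∧ W) ∨ (W ∧ ¬H)) ∧ (¬W → ¬H) = False
        (¬E ∧ W) ∨ (W ∧ ¬H) = False
          ¬E ∧ W = False
            ¬E = True
          W ∧ ¬H = False
            ¬H = True
        ¬W → ¬H = True
          ¬W = True
          ¬H = True
The formula evaluates to True.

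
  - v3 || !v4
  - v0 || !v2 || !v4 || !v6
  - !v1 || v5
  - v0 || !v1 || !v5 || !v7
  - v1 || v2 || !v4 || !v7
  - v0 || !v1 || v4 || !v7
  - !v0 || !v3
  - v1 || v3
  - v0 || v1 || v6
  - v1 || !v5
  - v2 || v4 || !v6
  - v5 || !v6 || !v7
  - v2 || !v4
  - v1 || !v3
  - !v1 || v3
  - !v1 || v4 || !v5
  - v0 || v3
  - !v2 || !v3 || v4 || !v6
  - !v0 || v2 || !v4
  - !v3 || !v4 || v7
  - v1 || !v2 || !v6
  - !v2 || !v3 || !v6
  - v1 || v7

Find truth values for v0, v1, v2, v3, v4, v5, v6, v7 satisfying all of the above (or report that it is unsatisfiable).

Case v1 = True:
  (!v1 || v5) forces v5 = True.
  (!v1 || v3) forces v3 = True.
  (!v0 || !v3) forces v0 = False.
  (v0 || !v1 || !v5 || !v7) forces v7 = False.
  (!v1 || v4 || !v5) forces v4 = True.
  Clause (!v3 || !v4 || v7) is falsified — contradiction.
Case v1 = False:
  (v1 || v3) forces v3 = True.
  Clause (v1 || !v3) is falsified — contradiction.
Both cases fail, so the formula is unsatisfiable.

Unsatisfiable — no assignment works.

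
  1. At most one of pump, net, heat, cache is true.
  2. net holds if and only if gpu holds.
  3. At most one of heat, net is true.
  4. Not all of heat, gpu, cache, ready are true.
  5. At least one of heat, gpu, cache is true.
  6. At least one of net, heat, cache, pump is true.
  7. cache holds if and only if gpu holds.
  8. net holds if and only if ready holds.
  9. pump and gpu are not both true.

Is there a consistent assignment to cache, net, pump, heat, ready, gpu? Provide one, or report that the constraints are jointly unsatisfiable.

cache = False, net = False, pump = False, heat = True, ready = False, gpu = False

  (1) {pump, net, heat, cache}: 1 true — at most one ✓
  (2) net=F, gpu=F — same ✓
  (3) {heat, net}: 1 true — at most one ✓
  (4) {heat, gpu, cache, ready}: 1/4 true — not all ✓
  (5) {heat, gpu, cache}: 1 true — at least one ✓
  (6) {net, heat, cache, pump}: 1 true — at least one ✓
  (7) cache=F, gpu=F — same ✓
  (8) net=F, ready=F — same ✓
  (9) pump=F, gpu=F — not both ✓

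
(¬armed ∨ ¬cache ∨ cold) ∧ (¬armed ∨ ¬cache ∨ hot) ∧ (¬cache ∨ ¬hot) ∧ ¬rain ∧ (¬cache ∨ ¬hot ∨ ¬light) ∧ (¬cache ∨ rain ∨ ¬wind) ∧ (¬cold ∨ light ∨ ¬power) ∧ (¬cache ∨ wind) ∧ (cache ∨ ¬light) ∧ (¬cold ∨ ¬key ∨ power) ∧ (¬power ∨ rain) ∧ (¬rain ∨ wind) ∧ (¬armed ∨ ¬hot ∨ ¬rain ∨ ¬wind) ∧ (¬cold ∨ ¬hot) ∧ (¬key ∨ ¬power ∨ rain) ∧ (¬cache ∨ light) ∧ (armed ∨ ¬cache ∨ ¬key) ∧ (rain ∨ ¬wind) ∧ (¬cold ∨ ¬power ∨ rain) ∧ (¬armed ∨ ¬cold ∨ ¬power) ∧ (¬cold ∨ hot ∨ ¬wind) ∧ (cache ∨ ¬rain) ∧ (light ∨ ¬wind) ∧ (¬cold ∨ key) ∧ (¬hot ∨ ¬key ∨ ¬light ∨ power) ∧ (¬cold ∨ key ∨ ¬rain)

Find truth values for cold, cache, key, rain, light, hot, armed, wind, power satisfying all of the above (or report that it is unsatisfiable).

Unit clause (¬rain) forces rain = False.
In (¬power ∨ rain) only ¬power is left, so power = False.
In (rain ∨ ¬wind) only ¬wind is left, so wind = False.
In (¬cache ∨ wind) only ¬cache is left, so cache = False.
In (cache ∨ ¬light) only ¬light is left, so light = False.
Try cold = True:
  (¬cold ∨ ¬key ∨ power) forces key = False.
  clause (¬cold ∨ key) is falsified — backtrack.
So cold = False.
Set key = False.
Set hot = True.
Set armed = True.
All clauses satisfied.

cold: False, cache: False, key: False, rain: False, light: False, hot: True, armed: True, wind: False, power: False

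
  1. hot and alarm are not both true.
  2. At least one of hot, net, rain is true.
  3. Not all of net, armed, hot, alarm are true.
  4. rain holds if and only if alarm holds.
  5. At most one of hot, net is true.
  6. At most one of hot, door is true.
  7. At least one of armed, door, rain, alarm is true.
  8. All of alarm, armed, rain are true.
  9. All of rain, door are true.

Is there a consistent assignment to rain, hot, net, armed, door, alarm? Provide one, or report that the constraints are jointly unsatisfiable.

rain: True, hot: False, net: False, armed: True, door: True, alarm: True

  (1) hot=F, alarm=T — not both ✓
  (2) {hot, net, rain}: 1 true — at least one ✓
  (3) {net, armed, hot, alarm}: 2/4 true — not all ✓
  (4) rain=T, alarm=T — same ✓
  (5) {hot, net}: 0 true — at most one ✓
  (6) {hot, door}: 1 true — at most one ✓
  (7) {armed, door, rain, alarm}: 4 true — at least one ✓
  (8) {alarm, armed, rain}: all 3 true ✓
  (9) {rain, door}: all 2 true ✓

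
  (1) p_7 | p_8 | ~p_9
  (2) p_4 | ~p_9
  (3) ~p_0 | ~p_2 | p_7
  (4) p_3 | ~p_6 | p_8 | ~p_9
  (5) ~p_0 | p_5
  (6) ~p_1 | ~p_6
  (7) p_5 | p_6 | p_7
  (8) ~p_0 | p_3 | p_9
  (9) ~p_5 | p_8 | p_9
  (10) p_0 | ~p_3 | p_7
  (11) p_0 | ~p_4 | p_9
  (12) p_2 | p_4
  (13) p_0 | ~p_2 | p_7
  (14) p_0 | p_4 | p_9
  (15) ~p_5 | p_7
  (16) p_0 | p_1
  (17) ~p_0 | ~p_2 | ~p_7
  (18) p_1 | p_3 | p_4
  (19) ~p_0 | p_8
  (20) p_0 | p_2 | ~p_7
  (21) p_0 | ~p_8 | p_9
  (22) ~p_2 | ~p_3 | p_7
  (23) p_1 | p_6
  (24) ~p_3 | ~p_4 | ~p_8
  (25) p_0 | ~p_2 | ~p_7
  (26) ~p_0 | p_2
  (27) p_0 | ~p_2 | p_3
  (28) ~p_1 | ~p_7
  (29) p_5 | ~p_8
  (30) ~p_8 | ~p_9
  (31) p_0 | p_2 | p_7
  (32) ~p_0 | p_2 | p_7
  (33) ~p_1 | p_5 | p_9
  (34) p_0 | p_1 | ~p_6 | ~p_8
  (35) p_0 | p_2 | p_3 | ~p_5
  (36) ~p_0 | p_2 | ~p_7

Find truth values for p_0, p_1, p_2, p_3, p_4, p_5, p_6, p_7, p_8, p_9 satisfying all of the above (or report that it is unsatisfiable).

Case p_0 = True:
  (~p_0 | p_5) forces p_5 = True.
  (~p_5 | p_7) forces p_7 = True.
  (~p_0 | ~p_2 | ~p_7) forces p_2 = False.
  Clause (~p_0 | p_2) is falsified — contradiction.
Case p_0 = False:
  (p_0 | p_1) forces p_1 = True.
  (~p_1 | ~p_6) forces p_6 = False.
  (~p_1 | ~p_7) forces p_7 = False.
  (p_5 | p_6 | p_7) forces p_5 = True.
  Clause (~p_5 | p_7) is falsified — contradiction.
Both cases fail, so the formula is unsatisfiable.

Unsatisfiable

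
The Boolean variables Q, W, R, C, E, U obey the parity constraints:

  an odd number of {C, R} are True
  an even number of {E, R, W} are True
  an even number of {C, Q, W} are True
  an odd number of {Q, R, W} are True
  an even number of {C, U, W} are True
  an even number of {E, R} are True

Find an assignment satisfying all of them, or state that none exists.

Q: False, W: False, R: True, C: False, E: True, U: False

{C, R}: 1 true → odd ✓
{E, R, W}: 2 true → even ✓
{C, Q, W}: 0 true → even ✓
{Q, R, W}: 1 true → odd ✓
{C, U, W}: 0 true → even ✓
{E, R}: 2 true → even ✓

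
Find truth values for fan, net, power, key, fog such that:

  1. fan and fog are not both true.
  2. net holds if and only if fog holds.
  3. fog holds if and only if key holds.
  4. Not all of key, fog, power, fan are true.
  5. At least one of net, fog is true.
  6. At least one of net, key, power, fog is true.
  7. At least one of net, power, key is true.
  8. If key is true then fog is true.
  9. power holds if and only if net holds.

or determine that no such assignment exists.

fan = False, net = True, power = True, key = True, fog = True

  (1) fan=F, fog=T — not both ✓
  (2) net=T, fog=T — same ✓
  (3) fog=T, key=T — same ✓
  (4) {key, fog, power, fan}: 3/4 true — not all ✓
  (5) {net, fog}: 2 true — at least one ✓
  (6) {net, key, power, fog}: 4 true — at least one ✓
  (7) {net, power, key}: 3 true — at least one ✓
  (8) key=T ⇒ fog: T ✓
  (9) power=T, net=T — same ✓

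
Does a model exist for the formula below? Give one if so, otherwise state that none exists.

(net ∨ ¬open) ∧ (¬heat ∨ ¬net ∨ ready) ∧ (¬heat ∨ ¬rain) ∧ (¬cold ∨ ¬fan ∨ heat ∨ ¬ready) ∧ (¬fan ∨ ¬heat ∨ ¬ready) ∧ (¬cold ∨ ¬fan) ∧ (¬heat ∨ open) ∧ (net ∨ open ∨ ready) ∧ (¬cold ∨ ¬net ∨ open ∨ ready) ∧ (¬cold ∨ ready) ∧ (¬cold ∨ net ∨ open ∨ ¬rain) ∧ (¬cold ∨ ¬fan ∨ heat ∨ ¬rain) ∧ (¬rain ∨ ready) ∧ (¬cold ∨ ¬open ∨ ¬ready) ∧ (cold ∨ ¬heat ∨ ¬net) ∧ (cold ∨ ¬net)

Set cold = True.
  then (¬cold ∨ ¬fan) forces fan = False.
  then (¬cold ∨ ready) forces ready = True.
  then (¬cold ∨ ¬open ∨ ¬ready) forces open = False.
  then (¬heat ∨ open) forces heat = False.
Set net = True.
Set rain = True.
All clauses satisfied.

cold = True, net = True, fan = False, rain = True, heat = False, open = False, ready = True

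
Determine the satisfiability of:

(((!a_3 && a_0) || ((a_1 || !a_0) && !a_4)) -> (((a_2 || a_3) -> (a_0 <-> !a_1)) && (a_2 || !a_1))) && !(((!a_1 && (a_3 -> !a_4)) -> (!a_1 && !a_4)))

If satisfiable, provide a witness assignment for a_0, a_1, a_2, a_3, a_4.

a_0 = True; a_1 = False; a_2 = False; a_3 = False; a_4 = True

  ((!a_3 && a_0) || ((a_1 || !a_0) && !a_4)) -> (((a_2 || a_3) -> (a_0 <-> !a_1)) && (a_2 || !a_1)) = True
    (!a_3 && a_0) || ((a_1 || !a_0) && !a_4) = True
      !a_3 && a_0 = True
        !a_3 = True
      (a_1 || !a_0) && !a_4 = False
        a_1 || !a_0 = False
          !a_0 = False
        !a_4 = False
    ((a_2 || a_3) -> (a_0 <-> !a_1)) && (a_2 || !a_1) = True
      (a_2 || a_3) -> (a_0 <-> !a_1) = True
        a_2 || a_3 = False
        a_0 <-> !a_1 = True
          !a_1 = True
      a_2 || !a_1 = True
        !a_1 = True
  !(((!a_1 && (a_3 -> !a_4)) -> (!a_1 && !a_4))) = True
    (!a_1 && (a_3 -> !a_4)) -> (!a_1 && !a_4) = False
      !a_1 && (a_3 -> !a_4) = True
        !a_1 = True
        a_3 -> !a_4 = True
          !a_4 = False
      !a_1 && !a_4 = False
        !a_1 = True
        !a_4 = False
Both conjuncts True, so the formula holds.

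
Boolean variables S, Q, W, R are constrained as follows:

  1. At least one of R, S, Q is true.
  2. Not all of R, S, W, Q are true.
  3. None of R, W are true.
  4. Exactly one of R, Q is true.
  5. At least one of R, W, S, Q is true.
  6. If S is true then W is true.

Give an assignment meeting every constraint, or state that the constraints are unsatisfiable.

S = False, Q = True, W = False, R = False

  (1) {R, S, Q}: 1 true — at least one ✓
  (2) {R, S, W, Q}: 1/4 true — not all ✓
  (3) {R, W}: 0 true — none ✓
  (4) {R, Q}: 1 true — exactly one ✓
  (5) {R, W, S, Q}: 1 true — at least one ✓
  (6) S=F ⇒ W: vacuous ✓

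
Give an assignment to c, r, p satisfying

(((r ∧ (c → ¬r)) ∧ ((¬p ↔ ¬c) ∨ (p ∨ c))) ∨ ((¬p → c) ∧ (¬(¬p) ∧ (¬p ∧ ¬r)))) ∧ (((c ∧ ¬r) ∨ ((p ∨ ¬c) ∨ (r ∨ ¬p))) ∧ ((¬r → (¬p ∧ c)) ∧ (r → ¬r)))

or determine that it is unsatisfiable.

Case r = True: the conjunct r → ¬r becomes True → ¬True = False.
Case r = False: the formula simplifies to ((¬p → c) ∧ (¬(¬p) ∧ ¬p)) ∧ ((c ∨ ((p ∨ ¬c) ∨ ¬p)) ∧ (¬p ∧ c)).
  p = True: the conjunct ¬p is False.
  p = False: the conjunct ¬(¬p) becomes ¬(¬False) = False.
Both cases fail — unsatisfiable.

Unsatisfiable — no assignment works.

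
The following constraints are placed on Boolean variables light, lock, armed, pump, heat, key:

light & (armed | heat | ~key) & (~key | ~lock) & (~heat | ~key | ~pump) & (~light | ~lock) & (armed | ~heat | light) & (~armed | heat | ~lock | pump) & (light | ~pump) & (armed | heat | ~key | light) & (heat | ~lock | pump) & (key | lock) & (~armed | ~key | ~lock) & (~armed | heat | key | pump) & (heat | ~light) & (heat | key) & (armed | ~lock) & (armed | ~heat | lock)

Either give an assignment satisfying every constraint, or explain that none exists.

light=T, lock=F, armed=T, pump=F, heat=T, key=T

Unit clause (light) forces light = True.
In (~light | ~lock) only ~lock is left, so lock = False.
In (key | lock) only key is left, so key = True.
In (heat | ~light) only heat is left, so heat = True.
In (armed | ~heat | lock) only armed is left, so armed = True.
In (~heat | ~key | ~pump) only ~pump is left, so pump = False.
All clauses satisfied.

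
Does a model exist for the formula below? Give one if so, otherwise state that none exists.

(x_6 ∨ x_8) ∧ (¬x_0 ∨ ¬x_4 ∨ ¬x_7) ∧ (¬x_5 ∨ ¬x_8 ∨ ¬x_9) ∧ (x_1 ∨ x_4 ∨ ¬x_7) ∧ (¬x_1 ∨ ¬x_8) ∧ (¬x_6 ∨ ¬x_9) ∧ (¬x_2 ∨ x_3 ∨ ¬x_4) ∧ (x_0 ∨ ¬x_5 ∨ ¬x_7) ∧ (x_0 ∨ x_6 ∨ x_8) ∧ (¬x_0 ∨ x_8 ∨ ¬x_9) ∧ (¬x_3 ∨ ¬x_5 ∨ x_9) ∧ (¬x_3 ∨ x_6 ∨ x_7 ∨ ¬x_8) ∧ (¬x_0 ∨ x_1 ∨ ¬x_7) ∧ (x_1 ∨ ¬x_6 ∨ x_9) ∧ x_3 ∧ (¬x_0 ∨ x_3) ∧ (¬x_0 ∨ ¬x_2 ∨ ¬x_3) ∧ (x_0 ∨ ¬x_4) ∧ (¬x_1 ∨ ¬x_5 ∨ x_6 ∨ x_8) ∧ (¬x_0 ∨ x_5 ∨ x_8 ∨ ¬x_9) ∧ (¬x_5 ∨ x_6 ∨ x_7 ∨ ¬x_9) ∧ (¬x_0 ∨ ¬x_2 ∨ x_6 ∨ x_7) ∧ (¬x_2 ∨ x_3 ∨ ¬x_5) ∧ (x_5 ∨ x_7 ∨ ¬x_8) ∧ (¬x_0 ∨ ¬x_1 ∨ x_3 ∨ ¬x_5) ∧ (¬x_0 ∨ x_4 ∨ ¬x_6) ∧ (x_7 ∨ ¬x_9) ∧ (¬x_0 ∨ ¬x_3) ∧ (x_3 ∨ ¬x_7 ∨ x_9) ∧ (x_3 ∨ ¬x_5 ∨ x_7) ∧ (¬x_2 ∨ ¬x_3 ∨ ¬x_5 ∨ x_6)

Unit clause (x_3) forces x_3 = True.
In (¬x_0 ∨ ¬x_3) only ¬x_0 is left, so x_0 = False.
In (x_0 ∨ ¬x_4) only ¬x_4 is left, so x_4 = False.
Set x_1 = True.
  then (¬x_1 ∨ ¬x_8) forces x_8 = False.
  then (x_0 ∨ x_6 ∨ x_8) forces x_6 = True.
  then (¬x_6 ∨ ¬x_9) forces x_9 = False.
  then (¬x_3 ∨ ¬x_5 ∨ x_9) forces x_5 = False.
Set x_2 = True.
Set x_7 = True.
All clauses satisfied.

x_0=F; x_1=T; x_2=T; x_3=T; x_4=F; x_5=F; x_6=T; x_7=T; x_8=F; x_9=F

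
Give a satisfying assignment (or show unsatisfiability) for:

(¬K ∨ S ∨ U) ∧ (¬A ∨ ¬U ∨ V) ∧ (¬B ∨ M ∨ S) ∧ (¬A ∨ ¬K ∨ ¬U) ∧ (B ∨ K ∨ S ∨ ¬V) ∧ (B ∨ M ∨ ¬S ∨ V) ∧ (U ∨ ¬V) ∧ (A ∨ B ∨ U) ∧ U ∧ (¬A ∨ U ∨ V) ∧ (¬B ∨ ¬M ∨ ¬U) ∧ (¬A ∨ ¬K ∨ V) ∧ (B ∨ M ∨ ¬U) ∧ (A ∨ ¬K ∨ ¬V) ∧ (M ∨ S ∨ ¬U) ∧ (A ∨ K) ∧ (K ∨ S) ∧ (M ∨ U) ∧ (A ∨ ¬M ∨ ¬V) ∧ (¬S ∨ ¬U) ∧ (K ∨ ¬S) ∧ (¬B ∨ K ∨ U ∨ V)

Unit clause (U) forces U = True.
In (¬S ∨ ¬U) only ¬S is left, so S = False.
In (M ∨ S ∨ ¬U) only M is left, so M = True.
In (K ∨ S) only K is left, so K = True.
In (¬A ∨ ¬K ∨ ¬U) only ¬A is left, so A = False.
In (¬B ∨ ¬M ∨ ¬U) only ¬B is left, so B = False.
In (A ∨ ¬K ∨ ¬V) only ¬V is left, so V = False.
All clauses satisfied.

M = True; K = True; A = False; B = False; V = False; S = False; U = True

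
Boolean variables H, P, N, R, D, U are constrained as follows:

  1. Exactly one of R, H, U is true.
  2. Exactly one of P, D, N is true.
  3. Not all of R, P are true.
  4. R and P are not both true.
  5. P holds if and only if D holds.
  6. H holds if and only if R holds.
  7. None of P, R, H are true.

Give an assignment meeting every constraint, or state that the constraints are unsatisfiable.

H = False, P = False, N = True, R = False, D = False, U = True

  (1) {R, H, U}: 1 true — exactly one ✓
  (2) {P, D, N}: 1 true — exactly one ✓
  (3) {R, P}: 0/2 true — not all ✓
  (4) R=F, P=F — not both ✓
  (5) P=F, D=F — same ✓
  (6) H=F, R=F — same ✓
  (7) {P, R, H}: 0 true — none ✓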